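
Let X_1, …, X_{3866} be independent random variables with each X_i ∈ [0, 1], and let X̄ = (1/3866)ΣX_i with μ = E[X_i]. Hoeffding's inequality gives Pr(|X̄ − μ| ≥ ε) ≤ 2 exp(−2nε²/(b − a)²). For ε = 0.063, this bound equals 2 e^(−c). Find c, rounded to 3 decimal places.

c = 2nε²/(b − a)² = 2·3866·0.063² / 1² = 30.6883.

30.688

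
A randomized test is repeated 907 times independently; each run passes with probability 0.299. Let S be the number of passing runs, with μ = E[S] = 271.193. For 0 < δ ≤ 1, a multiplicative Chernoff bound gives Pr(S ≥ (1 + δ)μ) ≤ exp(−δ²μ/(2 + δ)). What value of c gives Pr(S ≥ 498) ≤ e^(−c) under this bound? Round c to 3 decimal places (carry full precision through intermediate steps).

66.877

Write 498 = (1 + δ)μ, so δ = 498/271.193 − 1 = 0.8363306…
Then the exponent is δ²μ/(2 + δ) = (498 − μ)² / (μ·(2 + δ)) = 66.877123.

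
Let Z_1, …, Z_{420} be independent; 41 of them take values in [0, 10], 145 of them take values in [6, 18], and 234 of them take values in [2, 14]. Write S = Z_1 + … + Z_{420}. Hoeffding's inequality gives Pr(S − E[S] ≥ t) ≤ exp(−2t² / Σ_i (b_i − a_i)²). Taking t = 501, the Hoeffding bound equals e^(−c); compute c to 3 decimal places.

Σ(b_i − a_i)² = 41·10² + 145·12² + 234·12² = 58676.
c = 2t² / 58676 = 2·501² / 58676 = 8.5555.

8.555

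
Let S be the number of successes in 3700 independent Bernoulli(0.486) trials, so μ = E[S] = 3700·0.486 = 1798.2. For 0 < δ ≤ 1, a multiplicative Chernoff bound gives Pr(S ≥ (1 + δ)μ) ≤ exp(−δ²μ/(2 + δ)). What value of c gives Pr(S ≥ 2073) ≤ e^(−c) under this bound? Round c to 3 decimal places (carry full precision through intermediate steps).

Write 2073 = (1 + δ)μ, so δ = 2073/1798.2 − 1 = 0.1528195…
Then the exponent is δ²μ/(2 + δ) = (2073 − μ)² / (μ·(2 + δ)) = 19.506882.

19.507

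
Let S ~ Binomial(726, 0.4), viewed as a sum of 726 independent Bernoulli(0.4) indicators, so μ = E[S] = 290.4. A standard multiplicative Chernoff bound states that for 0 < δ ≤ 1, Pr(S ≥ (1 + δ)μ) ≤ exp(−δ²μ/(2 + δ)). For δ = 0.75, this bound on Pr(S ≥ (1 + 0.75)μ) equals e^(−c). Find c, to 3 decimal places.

59.400

c = δ²μ/(2 + δ) = 0.75²·290.4/(2 + 0.75) = 59.4000.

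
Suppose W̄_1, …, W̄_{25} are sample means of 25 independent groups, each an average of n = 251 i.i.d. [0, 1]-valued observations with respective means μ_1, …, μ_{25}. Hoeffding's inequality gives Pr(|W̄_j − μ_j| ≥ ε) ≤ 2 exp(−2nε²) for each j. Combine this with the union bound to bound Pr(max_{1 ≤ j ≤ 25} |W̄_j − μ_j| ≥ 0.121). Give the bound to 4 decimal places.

Per-experiment Hoeffding bound: 2·exp(−2·251·0.121²) = 2·exp(−7.34978) = 0.0012855.
Union bound over 25 events: 25·0.0012855 = 0.03214.

0.0321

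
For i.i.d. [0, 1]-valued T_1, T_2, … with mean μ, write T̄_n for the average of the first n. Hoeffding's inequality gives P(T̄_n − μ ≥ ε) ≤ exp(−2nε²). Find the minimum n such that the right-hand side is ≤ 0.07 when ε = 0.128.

Require exp(−2nε²) ≤ 0.07, i.e. 2nε² ≥ ln(1/0.07) = 2.659260.
So n ≥ 2.659260 / (2·0.128²) = 81.154.
The smallest integer n is 82.

82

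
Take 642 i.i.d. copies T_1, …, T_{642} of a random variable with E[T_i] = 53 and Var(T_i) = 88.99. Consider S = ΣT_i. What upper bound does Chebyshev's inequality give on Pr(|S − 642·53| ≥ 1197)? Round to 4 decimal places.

0.0399

Var(S) = n·Var(T_i) = 642·88.99 = 57131.58.
Chebyshev: Pr(|S − 642·53| ≥ 1197) ≤ Var(S)/1197² = 57131.58/1432809 = 0.0399.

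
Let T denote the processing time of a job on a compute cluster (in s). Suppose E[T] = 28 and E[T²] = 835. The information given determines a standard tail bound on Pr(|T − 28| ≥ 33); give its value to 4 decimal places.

The first two moments determine the variance, so Chebyshev's inequality is the sharpest standard bound available.
Var(T) = E[T²] − (E[T])² = 835 − 784 = 51.
Chebyshev's inequality: Pr(|T − μ| ≥ t) ≤ Var(T)/t² = 51/1089 = 0.0468.

0.0468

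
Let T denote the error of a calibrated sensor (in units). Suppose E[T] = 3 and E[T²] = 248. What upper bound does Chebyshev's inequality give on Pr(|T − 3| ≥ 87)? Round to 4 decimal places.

0.0316

Var(T) = E[T²] − (E[T])² = 248 − 9 = 239.
Chebyshev's inequality: Pr(|T − μ| ≥ t) ≤ Var(T)/t² = 239/7569 = 0.0316.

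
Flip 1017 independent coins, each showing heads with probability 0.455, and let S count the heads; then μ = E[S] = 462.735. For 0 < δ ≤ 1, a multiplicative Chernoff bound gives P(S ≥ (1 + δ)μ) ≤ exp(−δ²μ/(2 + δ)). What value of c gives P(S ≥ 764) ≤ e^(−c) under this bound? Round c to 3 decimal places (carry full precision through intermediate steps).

73.985

Write 764 = (1 + δ)μ, so δ = 764/462.735 − 1 = 0.651053…
Then the exponent is δ²μ/(2 + δ) = (764 − μ)² / (μ·(2 + δ)) = 73.985498.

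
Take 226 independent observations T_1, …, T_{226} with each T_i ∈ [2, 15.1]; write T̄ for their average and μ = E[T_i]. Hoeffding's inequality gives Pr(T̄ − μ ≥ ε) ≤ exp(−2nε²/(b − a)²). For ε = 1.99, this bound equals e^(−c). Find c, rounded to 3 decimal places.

10.430

c = 2nε²/(b − a)² = 2·226·1.99² / 13.1² = 10.4304.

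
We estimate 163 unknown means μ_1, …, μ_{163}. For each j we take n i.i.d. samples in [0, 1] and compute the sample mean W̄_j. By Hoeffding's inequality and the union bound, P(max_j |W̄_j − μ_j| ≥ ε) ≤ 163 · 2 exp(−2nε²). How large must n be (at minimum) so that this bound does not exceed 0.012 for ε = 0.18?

158

Need 2·163·exp(−2nε²) ≤ 0.012, i.e. exp(−2nε²) ≤ 0.012/326.
So 2nε² ≥ ln(326/0.012) = 10.209746.
Hence n ≥ 10.209746/(2·0.18²) = 157.558.
The smallest integer n is 158.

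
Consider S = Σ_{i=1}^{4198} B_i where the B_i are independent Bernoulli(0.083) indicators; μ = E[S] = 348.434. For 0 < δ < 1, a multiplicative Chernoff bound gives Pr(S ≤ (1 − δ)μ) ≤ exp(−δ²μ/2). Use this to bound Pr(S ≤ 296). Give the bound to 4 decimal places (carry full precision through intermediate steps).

Write 296 = (1 − δ)μ, so δ = 1 − 296/348.434 = 0.1504847…
Then the exponent is δ²μ/2 = (μ − 296)²/(2μ) = 3.945258.
Bound = exp(−3.945258) = 0.01935.

0.0193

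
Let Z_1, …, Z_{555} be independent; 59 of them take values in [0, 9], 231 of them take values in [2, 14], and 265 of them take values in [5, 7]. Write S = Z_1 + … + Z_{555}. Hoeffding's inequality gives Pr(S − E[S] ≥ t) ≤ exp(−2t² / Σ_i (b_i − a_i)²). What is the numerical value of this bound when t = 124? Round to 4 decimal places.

Σ(b_i − a_i)² = 59·9² + 231·12² + 265·2² = 39103.
Exponent = 2·124² / 39103 = 0.78644.
Bound = exp(−0.78644) = 0.45547.

0.4555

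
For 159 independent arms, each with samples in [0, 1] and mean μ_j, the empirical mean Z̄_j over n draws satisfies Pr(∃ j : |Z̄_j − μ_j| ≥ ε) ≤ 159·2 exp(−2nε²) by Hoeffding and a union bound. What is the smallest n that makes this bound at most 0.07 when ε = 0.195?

111

Need 2·159·exp(−2nε²) ≤ 0.07, i.e. exp(−2nε²) ≤ 0.07/318.
So 2nε² ≥ ln(318/0.07) = 8.421311.
Hence n ≥ 8.421311/(2·0.195²) = 110.734.
The smallest integer n is 111.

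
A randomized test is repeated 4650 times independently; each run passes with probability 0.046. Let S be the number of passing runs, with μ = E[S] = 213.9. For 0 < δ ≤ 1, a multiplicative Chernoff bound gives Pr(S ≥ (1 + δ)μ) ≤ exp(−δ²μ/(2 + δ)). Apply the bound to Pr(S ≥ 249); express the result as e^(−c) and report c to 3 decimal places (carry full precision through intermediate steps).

Write 249 = (1 + δ)μ, so δ = 249/213.9 − 1 = 0.1640954…
Then the exponent is δ²μ/(2 + δ) = (249 − μ)² / (μ·(2 + δ)) = 2.661504.

2.662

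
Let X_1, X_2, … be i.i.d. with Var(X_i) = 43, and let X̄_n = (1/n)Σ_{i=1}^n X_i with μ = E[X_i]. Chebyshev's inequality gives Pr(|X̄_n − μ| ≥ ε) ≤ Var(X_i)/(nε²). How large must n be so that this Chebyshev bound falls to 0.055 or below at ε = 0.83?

1135

Require 43/(n·0.83²) ≤ 0.055, i.e. n ≥ 43/(0.055·0.83²) = 1134.879.
The smallest integer n is 1135.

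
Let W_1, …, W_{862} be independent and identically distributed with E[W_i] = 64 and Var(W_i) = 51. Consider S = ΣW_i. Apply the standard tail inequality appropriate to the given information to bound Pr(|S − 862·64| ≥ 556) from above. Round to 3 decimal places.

0.142

With mean and variance of each term known, Chebyshev's inequality bounds the deviation of the sum (or sample mean).
Var(S) = n·Var(W_i) = 862·51 = 43962.
Chebyshev: Pr(|S − 862·64| ≥ 556) ≤ Var(S)/556² = 43962/309136 = 0.1422.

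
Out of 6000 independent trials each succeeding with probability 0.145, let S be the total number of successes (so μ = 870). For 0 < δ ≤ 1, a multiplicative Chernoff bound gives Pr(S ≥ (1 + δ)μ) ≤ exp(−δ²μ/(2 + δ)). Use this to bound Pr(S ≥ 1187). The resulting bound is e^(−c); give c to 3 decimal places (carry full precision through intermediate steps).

48.852

Write 1187 = (1 + δ)μ, so δ = 1187/870 − 1 = 0.3643678…
Then the exponent is δ²μ/(2 + δ) = (1187 − μ)² / (μ·(2 + δ)) = 48.852212.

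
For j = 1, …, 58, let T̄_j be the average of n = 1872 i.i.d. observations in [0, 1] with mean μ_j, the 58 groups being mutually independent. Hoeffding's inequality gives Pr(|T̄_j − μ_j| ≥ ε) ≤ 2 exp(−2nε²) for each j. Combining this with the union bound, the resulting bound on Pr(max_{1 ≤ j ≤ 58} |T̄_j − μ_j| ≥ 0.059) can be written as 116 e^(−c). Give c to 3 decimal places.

13.033

Union bound over the 58 events: Pr(max_{1 ≤ j ≤ 58} |T̄_j − μ_j| ≥ 0.059) ≤ 58·2·exp(−2nε²) = 116 exp(−2·1872·0.059²).
So c = 2·1872·0.059² = 13.0329.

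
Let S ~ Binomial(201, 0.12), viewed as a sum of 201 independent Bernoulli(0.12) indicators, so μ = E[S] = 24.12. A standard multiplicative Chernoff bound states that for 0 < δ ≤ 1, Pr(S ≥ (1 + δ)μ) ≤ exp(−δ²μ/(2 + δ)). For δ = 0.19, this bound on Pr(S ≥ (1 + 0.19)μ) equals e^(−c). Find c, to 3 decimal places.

0.398

c = δ²μ/(2 + δ) = 0.19²·24.12/(2 + 0.19) = 0.3976.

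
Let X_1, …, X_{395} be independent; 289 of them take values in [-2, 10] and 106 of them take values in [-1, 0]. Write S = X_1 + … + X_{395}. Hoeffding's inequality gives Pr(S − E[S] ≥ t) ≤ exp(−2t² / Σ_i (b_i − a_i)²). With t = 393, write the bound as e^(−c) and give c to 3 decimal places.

Σ(b_i − a_i)² = 289·12² + 106·1² = 41722.
c = 2t² / 41722 = 2·393² / 41722 = 7.4037.

7.404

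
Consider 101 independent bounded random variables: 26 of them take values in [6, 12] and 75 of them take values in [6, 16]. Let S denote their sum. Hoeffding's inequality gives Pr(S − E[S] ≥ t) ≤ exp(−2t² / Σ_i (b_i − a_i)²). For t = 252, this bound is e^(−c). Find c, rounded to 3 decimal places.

Σ(b_i − a_i)² = 26·6² + 75·10² = 8436.
c = 2t² / 8436 = 2·252² / 8436 = 15.0555.

15.055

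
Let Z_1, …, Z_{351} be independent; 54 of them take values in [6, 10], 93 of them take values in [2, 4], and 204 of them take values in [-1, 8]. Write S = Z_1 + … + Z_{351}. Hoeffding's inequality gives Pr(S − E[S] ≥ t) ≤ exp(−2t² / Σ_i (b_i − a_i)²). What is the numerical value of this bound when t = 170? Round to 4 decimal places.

Σ(b_i − a_i)² = 54·4² + 93·2² + 204·9² = 17760.
Exponent = 2·170² / 17760 = 3.25450.
Bound = exp(−3.25450) = 0.03860.

0.0386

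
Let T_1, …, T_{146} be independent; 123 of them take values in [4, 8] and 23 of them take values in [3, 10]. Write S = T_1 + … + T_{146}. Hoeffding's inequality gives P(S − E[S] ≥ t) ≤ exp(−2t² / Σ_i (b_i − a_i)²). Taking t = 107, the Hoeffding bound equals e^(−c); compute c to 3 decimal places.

7.398

Σ(b_i − a_i)² = 123·4² + 23·7² = 3095.
c = 2t² / 3095 = 2·107² / 3095 = 7.3984.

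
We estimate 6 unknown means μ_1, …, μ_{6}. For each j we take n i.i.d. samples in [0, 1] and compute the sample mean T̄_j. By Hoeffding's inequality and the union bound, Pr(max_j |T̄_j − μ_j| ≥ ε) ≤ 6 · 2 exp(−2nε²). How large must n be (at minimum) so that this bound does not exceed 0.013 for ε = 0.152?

148

Need 2·6·exp(−2nε²) ≤ 0.013, i.e. exp(−2nε²) ≤ 0.013/12.
So 2nε² ≥ ln(12/0.013) = 6.827713.
Hence n ≥ 6.827713/(2·0.152²) = 147.760.
The smallest integer n is 148.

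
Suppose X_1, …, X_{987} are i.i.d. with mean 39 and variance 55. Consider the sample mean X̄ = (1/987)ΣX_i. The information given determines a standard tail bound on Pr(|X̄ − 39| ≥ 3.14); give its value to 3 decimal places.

0.006

With mean and variance of each term known, Chebyshev's inequality bounds the deviation of the sum (or sample mean).
Var(X̄) = Var(X_i)/n = 55/987 = 0.055724.
Chebyshev: Pr(|X̄ − 39| ≥ 3.14) ≤ Var(X̄)/(3.14)² = 55/(987·3.14²) = 0.0057.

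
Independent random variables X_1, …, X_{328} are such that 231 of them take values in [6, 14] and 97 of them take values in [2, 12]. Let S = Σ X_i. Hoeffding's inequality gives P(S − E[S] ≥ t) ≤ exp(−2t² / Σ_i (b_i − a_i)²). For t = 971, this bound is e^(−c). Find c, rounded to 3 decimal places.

Σ(b_i − a_i)² = 231·8² + 97·10² = 24484.
c = 2t² / 24484 = 2·971² / 24484 = 77.0169.

77.017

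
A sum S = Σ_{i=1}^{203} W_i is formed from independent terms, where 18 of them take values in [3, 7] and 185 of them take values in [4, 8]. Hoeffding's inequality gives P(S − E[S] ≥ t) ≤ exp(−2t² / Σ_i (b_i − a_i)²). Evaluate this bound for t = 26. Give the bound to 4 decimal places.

0.6595

Σ(b_i − a_i)² = 18·4² + 185·4² = 3248.
Exponent = 2·26² / 3248 = 0.41626.
Bound = exp(−0.41626) = 0.65951.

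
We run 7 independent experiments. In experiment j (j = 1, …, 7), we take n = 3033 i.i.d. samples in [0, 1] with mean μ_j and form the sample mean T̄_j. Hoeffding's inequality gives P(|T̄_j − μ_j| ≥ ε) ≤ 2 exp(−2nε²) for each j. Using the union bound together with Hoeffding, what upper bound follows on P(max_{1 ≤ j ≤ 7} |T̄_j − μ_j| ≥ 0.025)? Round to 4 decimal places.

0.3159

Per-experiment Hoeffding bound: 2·exp(−2·3033·0.025²) = 2·exp(−3.79125) = 0.045135.
Union bound over 7 events: 7·0.045135 = 0.31594.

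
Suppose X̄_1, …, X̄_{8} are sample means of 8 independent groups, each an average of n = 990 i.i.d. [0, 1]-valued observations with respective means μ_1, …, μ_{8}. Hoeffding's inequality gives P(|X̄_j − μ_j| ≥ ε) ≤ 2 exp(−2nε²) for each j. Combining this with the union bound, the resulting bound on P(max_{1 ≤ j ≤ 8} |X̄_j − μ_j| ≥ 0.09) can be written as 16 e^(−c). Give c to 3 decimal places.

16.038

Union bound over the 8 events: P(max_{1 ≤ j ≤ 8} |X̄_j − μ_j| ≥ 0.09) ≤ 8·2·exp(−2nε²) = 16 exp(−2·990·0.09²).
So c = 2·990·0.09² = 16.0380.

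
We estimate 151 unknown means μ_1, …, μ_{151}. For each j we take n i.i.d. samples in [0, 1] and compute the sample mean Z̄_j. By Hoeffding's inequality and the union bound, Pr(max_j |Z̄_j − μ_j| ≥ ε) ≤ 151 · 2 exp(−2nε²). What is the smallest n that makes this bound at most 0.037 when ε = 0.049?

1876

Need 2·151·exp(−2nε²) ≤ 0.037, i.e. exp(−2nε²) ≤ 0.037/302.
So 2nε² ≥ ln(302/0.037) = 9.007264.
Hence n ≥ 9.007264/(2·0.049²) = 1875.732.
The smallest integer n is 1876.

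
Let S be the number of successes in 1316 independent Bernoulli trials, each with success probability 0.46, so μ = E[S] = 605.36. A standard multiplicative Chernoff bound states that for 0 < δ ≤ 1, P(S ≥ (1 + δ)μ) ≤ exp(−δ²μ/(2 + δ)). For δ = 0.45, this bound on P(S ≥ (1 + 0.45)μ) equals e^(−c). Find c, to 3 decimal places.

50.035

c = δ²μ/(2 + δ) = 0.45²·605.36/(2 + 0.45) = 50.0349.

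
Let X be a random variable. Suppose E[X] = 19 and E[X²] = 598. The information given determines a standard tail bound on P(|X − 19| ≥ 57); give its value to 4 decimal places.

The first two moments determine the variance, so Chebyshev's inequality is the sharpest standard bound available.
Var(X) = E[X²] − (E[X])² = 598 − 361 = 237.
Chebyshev's inequality: P(|X − μ| ≥ t) ≤ Var(X)/t² = 237/3249 = 0.0729.

0.0729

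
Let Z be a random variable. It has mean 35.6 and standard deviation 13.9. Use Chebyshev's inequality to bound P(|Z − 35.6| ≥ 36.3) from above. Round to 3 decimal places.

0.147

Chebyshev: P(|Z − μ| ≥ t) ≤ Var(Z)/t².
Var(Z) = σ² = 13.9² = 193.21.
Bound = 193.21 / 1317.69 = 0.1466.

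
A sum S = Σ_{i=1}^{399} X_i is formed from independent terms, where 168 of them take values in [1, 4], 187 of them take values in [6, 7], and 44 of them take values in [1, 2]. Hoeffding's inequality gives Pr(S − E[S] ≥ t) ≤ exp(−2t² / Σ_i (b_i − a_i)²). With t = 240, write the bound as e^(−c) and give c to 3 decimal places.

66.093

Σ(b_i − a_i)² = 168·3² + 187·1² + 44·1² = 1743.
c = 2t² / 1743 = 2·240² / 1743 = 66.0929.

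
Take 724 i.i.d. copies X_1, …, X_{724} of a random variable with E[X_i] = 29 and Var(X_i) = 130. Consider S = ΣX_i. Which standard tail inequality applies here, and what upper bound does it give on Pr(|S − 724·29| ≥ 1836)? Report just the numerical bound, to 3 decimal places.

0.028

With mean and variance of each term known, Chebyshev's inequality bounds the deviation of the sum (or sample mean).
Var(S) = n·Var(X_i) = 724·130 = 94120.
Chebyshev: Pr(|S − 724·29| ≥ 1836) ≤ Var(S)/1836² = 94120/3370896 = 0.0279.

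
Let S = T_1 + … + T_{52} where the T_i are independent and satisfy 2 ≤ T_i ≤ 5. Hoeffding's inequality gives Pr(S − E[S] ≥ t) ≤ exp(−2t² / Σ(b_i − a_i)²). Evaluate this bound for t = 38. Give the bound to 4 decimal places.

0.0021

Σ(b_i − a_i)² = 52·(3)² = 468.
Exponent = 2·38²/468 = 6.1709.
Bound = exp(−6.1709) = 0.00209.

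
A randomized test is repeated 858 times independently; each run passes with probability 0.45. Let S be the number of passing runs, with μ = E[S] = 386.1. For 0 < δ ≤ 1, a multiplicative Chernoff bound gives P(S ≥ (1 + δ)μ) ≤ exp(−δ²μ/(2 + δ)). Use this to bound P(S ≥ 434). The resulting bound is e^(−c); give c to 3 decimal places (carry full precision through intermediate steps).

2.798

Write 434 = (1 + δ)μ, so δ = 434/386.1 − 1 = 0.1240611…
Then the exponent is δ²μ/(2 + δ) = (434 − μ)² / (μ·(2 + δ)) = 2.797720.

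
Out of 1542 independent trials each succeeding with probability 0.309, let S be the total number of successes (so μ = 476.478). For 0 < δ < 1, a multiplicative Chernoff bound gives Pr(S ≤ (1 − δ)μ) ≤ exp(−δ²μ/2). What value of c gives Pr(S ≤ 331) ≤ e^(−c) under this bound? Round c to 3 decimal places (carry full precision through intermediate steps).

22.209

Write 331 = (1 − δ)μ, so δ = 1 − 331/476.478 = 0.3053194…
Then the exponent is δ²μ/2 = (μ − 331)²/(2μ) = 22.208631.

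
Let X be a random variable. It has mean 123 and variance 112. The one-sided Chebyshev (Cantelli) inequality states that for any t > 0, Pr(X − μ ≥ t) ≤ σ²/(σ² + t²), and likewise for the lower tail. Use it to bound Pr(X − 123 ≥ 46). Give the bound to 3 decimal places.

0.050

Here σ² = 112 and t = 46, so σ² + t² = 2228.
Cantelli's bound: 112/2228 = 0.0503.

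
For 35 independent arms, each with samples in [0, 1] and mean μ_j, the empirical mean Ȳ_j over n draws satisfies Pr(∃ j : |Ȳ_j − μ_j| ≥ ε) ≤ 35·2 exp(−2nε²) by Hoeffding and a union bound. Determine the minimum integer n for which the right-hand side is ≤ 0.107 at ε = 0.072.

Need 2·35·exp(−2nε²) ≤ 0.107, i.e. exp(−2nε²) ≤ 0.107/70.
So 2nε² ≥ ln(70/0.107) = 6.483422.
Hence n ≥ 6.483422/(2·0.072²) = 625.330.
The smallest integer n is 626.

626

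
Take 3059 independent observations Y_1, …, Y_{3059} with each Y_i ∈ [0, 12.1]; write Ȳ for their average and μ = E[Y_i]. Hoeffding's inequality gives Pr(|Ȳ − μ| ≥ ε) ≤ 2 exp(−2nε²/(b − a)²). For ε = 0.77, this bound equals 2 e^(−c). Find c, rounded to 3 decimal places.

24.775

c = 2nε²/(b − a)² = 2·3059·0.77² / 12.1² = 24.7754.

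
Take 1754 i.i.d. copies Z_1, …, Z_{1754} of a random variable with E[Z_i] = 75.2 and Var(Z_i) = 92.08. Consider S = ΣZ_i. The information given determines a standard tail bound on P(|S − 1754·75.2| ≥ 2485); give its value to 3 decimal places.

0.026

With mean and variance of each term known, Chebyshev's inequality bounds the deviation of the sum (or sample mean).
Var(S) = n·Var(Z_i) = 1754·92.08 = 161508.32.
Chebyshev: P(|S − 1754·75.2| ≥ 2485) ≤ Var(S)/2485² = 161508.32/6175225 = 0.0262.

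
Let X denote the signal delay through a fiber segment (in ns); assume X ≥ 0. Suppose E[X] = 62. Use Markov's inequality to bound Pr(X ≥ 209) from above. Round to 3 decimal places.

Markov's inequality: for a non-negative random variable, Pr(X ≥ a) ≤ E[X]/a.
Here E[X] = 62 and a = 209, so the bound is 62/209 = 0.2967.

0.297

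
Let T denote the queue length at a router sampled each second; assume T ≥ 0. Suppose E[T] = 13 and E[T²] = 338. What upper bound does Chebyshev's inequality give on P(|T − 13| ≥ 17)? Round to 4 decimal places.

Var(T) = E[T²] − (E[T])² = 338 − 169 = 169.
Chebyshev's inequality: P(|T − μ| ≥ t) ≤ Var(T)/t² = 169/289 = 0.5848.

0.5848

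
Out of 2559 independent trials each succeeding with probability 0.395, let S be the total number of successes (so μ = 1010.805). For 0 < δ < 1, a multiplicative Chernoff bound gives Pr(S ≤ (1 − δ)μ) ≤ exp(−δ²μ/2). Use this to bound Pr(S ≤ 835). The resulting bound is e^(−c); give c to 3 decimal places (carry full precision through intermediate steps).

Write 835 = (1 − δ)μ, so δ = 1 − 835/1010.805 = 0.1739257…
Then the exponent is δ²μ/2 = (μ − 835)²/(2μ) = 15.288507.

15.289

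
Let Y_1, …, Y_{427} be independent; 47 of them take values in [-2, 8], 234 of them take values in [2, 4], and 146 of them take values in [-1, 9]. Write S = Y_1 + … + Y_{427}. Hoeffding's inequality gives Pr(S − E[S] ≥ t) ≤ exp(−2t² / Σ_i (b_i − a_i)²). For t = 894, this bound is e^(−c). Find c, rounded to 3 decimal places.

Σ(b_i − a_i)² = 47·10² + 234·2² + 146·10² = 20236.
c = 2t² / 20236 = 2·894² / 20236 = 78.9915.

78.992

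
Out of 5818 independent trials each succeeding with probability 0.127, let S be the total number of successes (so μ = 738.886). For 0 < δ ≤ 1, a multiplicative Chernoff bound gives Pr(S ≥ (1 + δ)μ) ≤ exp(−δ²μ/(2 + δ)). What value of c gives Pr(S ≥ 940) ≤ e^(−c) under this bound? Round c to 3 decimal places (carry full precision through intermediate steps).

24.091

Write 940 = (1 + δ)μ, so δ = 940/738.886 − 1 = 0.2721854…
Then the exponent is δ²μ/(2 + δ) = (940 − μ)² / (μ·(2 + δ)) = 24.091476.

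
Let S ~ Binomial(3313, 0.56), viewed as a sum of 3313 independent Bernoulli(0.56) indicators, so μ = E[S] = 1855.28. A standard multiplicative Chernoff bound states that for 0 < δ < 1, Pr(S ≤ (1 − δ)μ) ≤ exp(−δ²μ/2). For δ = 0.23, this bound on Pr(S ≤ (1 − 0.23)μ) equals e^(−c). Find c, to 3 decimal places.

49.072

c = δ²μ/2 = 0.23²·1855.28/2 = 49.0722.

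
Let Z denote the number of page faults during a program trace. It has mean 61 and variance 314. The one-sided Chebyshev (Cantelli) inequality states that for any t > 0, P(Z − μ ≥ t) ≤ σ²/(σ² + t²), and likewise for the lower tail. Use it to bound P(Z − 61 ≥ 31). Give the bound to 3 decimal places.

0.246

Here σ² = 314 and t = 31, so σ² + t² = 1275.
Cantelli's bound: 314/1275 = 0.2463.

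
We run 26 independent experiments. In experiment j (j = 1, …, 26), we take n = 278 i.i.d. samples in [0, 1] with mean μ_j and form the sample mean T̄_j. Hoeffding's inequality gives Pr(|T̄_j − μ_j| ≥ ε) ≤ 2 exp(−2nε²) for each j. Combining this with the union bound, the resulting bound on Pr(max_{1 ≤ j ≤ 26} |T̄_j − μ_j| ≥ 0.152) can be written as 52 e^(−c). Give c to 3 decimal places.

12.846

Union bound over the 26 events: Pr(max_{1 ≤ j ≤ 26} |T̄_j − μ_j| ≥ 0.152) ≤ 26·2·exp(−2nε²) = 52 exp(−2·278·0.152²).
So c = 2·278·0.152² = 12.8458.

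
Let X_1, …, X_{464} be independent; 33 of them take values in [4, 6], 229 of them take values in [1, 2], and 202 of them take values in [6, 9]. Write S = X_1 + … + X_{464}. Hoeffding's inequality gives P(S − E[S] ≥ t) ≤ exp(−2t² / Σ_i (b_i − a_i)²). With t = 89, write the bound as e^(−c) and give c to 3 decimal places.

Σ(b_i − a_i)² = 33·2² + 229·1² + 202·3² = 2179.
c = 2t² / 2179 = 2·89² / 2179 = 7.2703.

7.270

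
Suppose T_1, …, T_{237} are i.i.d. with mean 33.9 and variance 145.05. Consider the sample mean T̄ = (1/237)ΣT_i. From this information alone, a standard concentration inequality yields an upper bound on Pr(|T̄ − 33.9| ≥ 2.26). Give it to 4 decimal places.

0.1198

With mean and variance of each term known, Chebyshev's inequality bounds the deviation of the sum (or sample mean).
Var(T̄) = Var(T_i)/n = 145.05/237 = 0.61203.
Chebyshev: Pr(|T̄ − 33.9| ≥ 2.26) ≤ Var(T̄)/(2.26)² = 145.05/(237·2.26²) = 0.1198.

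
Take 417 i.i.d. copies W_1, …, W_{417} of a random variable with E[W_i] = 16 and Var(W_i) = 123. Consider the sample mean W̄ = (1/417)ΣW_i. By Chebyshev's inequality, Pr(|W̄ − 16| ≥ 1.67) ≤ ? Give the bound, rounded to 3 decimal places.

Var(W̄) = Var(W_i)/n = 123/417 = 0.29496.
Chebyshev: Pr(|W̄ − 16| ≥ 1.67) ≤ Var(W̄)/(1.67)² = 123/(417·1.67²) = 0.1058.

0.106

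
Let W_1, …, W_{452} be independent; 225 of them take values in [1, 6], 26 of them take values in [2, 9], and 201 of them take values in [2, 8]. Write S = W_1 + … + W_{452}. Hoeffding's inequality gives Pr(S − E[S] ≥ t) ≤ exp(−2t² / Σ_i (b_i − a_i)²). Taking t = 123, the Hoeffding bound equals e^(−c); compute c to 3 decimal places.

Σ(b_i − a_i)² = 225·5² + 26·7² + 201·6² = 14135.
c = 2t² / 14135 = 2·123² / 14135 = 2.1406.

2.141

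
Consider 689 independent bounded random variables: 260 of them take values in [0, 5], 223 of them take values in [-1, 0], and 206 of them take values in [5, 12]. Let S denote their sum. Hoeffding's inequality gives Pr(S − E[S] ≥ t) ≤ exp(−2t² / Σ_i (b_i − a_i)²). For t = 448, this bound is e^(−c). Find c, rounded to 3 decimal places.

Σ(b_i − a_i)² = 260·5² + 223·1² + 206·7² = 16817.
c = 2t² / 16817 = 2·448² / 16817 = 23.8692.

23.869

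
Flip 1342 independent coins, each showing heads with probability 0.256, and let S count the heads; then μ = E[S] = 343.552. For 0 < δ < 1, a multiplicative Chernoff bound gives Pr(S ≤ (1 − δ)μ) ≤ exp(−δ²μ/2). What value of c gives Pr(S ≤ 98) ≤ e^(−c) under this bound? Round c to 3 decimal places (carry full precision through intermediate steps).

Write 98 = (1 − δ)μ, so δ = 1 − 98/343.552 = 0.7147448…
Then the exponent is δ²μ/2 = (μ − 98)²/(2μ) = 87.753506.

87.754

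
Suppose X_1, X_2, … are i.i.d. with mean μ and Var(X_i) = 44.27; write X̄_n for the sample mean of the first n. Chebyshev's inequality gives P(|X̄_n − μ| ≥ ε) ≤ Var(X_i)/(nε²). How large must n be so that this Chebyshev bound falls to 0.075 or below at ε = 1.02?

568

Require 44.27/(n·1.02²) ≤ 0.075, i.e. n ≥ 44.27/(0.075·1.02²) = 567.346.
The smallest integer n is 568.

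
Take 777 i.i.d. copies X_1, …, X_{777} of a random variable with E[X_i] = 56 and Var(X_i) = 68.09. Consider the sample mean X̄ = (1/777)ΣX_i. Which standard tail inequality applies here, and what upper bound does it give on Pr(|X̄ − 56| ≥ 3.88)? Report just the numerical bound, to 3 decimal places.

0.006

With mean and variance of each term known, Chebyshev's inequality bounds the deviation of the sum (or sample mean).
Var(X̄) = Var(X_i)/n = 68.09/777 = 0.087632.
Chebyshev: Pr(|X̄ − 56| ≥ 3.88) ≤ Var(X̄)/(3.88)² = 68.09/(777·3.88²) = 0.0058.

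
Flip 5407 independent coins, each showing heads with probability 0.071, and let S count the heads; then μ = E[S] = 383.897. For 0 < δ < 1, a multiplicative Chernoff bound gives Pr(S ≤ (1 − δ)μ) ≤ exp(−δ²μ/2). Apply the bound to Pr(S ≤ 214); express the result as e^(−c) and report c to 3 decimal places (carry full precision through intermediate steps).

Write 214 = (1 − δ)μ, so δ = 1 − 214/383.897 = 0.4425588…
Then the exponent is δ²μ/2 = (μ − 214)²/(2μ) = 37.594707.

37.595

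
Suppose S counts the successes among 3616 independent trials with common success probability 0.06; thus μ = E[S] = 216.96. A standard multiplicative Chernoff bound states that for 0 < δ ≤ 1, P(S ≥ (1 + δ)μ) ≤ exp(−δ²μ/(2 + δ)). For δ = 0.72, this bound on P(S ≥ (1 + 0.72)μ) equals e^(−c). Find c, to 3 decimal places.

c = δ²μ/(2 + δ) = 0.72²·216.96/(2 + 0.72) = 41.3500.

41.350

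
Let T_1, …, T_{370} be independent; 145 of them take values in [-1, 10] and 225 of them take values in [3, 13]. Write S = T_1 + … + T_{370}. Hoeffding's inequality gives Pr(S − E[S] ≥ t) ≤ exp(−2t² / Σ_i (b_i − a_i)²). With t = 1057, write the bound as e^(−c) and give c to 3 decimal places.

55.800

Σ(b_i − a_i)² = 145·11² + 225·10² = 40045.
c = 2t² / 40045 = 2·1057² / 40045 = 55.7997.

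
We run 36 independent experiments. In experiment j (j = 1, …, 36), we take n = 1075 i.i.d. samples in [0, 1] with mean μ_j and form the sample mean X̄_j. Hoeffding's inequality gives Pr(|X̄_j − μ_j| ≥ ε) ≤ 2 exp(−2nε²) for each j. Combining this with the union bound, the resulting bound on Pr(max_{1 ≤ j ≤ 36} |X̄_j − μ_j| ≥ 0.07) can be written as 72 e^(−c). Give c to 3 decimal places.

Union bound over the 36 events: Pr(max_{1 ≤ j ≤ 36} |X̄_j − μ_j| ≥ 0.07) ≤ 36·2·exp(−2nε²) = 72 exp(−2·1075·0.07²).
So c = 2·1075·0.07² = 10.5350.

10.535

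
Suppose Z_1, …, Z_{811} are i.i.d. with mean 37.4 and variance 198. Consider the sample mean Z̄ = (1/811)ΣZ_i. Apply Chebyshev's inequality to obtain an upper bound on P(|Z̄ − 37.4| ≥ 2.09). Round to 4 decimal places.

Var(Z̄) = Var(Z_i)/n = 198/811 = 0.24414.
Chebyshev: P(|Z̄ − 37.4| ≥ 2.09) ≤ Var(Z̄)/(2.09)² = 198/(811·2.09²) = 0.0559.

0.0559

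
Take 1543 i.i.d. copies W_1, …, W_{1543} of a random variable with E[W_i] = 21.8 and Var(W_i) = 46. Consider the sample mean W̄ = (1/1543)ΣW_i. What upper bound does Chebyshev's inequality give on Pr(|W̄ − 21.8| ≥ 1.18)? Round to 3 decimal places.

Var(W̄) = Var(W_i)/n = 46/1543 = 0.029812.
Chebyshev: Pr(|W̄ − 21.8| ≥ 1.18) ≤ Var(W̄)/(1.18)² = 46/(1543·1.18²) = 0.0214.

0.021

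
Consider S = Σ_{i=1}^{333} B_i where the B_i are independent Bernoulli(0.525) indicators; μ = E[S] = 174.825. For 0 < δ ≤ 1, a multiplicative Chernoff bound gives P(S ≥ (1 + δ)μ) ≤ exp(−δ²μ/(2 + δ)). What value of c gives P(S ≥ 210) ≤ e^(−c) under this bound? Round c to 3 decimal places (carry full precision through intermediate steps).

3.215

Write 210 = (1 + δ)μ, so δ = 210/174.825 − 1 = 0.2012012…
Then the exponent is δ²μ/(2 + δ) = (210 − μ)² / (μ·(2 + δ)) = 3.215177.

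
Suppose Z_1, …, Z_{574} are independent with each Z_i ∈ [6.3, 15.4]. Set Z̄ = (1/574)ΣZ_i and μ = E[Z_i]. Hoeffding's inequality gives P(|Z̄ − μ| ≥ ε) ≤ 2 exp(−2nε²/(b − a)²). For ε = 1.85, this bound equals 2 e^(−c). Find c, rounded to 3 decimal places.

c = 2nε²/(b − a)² = 2·574·1.85² / 9.1² = 47.4463.

47.446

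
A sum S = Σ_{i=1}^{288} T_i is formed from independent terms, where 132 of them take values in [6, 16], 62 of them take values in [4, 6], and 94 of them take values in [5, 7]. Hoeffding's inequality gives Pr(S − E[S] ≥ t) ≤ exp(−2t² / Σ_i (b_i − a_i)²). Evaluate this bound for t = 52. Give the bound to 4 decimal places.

Σ(b_i − a_i)² = 132·10² + 62·2² + 94·2² = 13824.
Exponent = 2·52² / 13824 = 0.39120.
Bound = exp(−0.39120) = 0.67624.

0.6762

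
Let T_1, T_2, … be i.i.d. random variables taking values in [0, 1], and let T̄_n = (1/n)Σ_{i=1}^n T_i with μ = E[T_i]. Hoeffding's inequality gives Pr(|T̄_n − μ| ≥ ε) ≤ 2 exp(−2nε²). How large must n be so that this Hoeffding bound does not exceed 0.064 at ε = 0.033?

Require 2·exp(−2nε²) ≤ 0.064, i.e. 2nε² ≥ ln(2/0.064) = 3.442019.
So n ≥ 3.442019 / (2·0.033²) = 1580.358.
The smallest integer n is 1581.

1581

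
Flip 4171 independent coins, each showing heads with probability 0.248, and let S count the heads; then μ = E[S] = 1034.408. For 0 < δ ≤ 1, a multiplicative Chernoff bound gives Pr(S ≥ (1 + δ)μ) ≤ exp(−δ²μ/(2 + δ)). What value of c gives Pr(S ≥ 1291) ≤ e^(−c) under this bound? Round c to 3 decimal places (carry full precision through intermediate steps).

Write 1291 = (1 + δ)μ, so δ = 1291/1034.408 − 1 = 0.2480569…
Then the exponent is δ²μ/(2 + δ) = (1291 − μ)² / (μ·(2 + δ)) = 28.313076.

28.313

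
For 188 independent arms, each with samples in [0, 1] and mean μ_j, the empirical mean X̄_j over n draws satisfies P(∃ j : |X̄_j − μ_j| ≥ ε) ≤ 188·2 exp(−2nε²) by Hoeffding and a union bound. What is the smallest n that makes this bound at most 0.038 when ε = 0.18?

Need 2·188·exp(−2nε²) ≤ 0.038, i.e. exp(−2nε²) ≤ 0.038/376.
So 2nε² ≥ ln(376/0.038) = 9.199758.
Hence n ≥ 9.199758/(2·0.18²) = 141.972.
The smallest integer n is 142.

142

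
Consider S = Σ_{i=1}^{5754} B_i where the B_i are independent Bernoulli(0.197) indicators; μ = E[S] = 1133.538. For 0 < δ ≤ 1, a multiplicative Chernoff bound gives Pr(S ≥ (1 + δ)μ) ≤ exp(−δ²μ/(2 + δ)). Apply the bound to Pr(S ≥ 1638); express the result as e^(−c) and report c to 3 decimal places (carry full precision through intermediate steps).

91.820

Write 1638 = (1 + δ)μ, so δ = 1638/1133.538 − 1 = 0.4450332…
Then the exponent is δ²μ/(2 + δ) = (1638 − μ)² / (μ·(2 + δ)) = 91.819744.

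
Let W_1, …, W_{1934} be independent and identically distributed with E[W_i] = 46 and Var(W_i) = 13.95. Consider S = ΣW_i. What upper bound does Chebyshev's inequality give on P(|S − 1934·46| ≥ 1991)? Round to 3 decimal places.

Var(S) = n·Var(W_i) = 1934·13.95 = 26979.3.
Chebyshev: P(|S − 1934·46| ≥ 1991) ≤ Var(S)/1991² = 26979.3/3964081 = 0.0068.

0.007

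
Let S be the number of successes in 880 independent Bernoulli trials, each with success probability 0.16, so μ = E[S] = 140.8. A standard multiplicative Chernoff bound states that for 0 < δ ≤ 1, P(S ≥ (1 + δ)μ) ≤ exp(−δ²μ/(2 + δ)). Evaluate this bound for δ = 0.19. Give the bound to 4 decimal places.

Exponent = δ²μ/(2 + δ) = 0.19²·140.8/2.19 = 2.3209.
Bound = exp(−2.3209) = 0.09818.

0.0982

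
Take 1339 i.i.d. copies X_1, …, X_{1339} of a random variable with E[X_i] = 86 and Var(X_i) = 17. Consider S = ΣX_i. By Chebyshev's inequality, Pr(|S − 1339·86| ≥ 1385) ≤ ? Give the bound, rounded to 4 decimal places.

0.0119

Var(S) = n·Var(X_i) = 1339·17 = 22763.
Chebyshev: Pr(|S − 1339·86| ≥ 1385) ≤ Var(S)/1385² = 22763/1918225 = 0.0119.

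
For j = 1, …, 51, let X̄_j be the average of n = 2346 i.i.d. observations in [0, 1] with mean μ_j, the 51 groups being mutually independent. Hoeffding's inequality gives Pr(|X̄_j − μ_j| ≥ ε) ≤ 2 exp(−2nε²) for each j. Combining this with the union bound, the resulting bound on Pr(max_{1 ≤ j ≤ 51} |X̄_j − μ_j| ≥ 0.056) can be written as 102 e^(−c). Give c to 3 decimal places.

Union bound over the 51 events: Pr(max_{1 ≤ j ≤ 51} |X̄_j − μ_j| ≥ 0.056) ≤ 51·2·exp(−2nε²) = 102 exp(−2·2346·0.056²).
So c = 2·2346·0.056² = 14.7141.

14.714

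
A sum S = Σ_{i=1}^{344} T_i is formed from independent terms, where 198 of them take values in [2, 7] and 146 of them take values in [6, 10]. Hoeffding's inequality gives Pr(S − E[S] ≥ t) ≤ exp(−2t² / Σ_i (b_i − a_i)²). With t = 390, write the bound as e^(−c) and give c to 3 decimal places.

41.751

Σ(b_i − a_i)² = 198·5² + 146·4² = 7286.
c = 2t² / 7286 = 2·390² / 7286 = 41.7513.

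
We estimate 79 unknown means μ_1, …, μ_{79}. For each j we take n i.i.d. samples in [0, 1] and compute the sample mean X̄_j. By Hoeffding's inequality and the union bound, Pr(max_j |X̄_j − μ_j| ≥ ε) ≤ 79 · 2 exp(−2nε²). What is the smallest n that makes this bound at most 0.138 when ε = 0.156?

Need 2·79·exp(−2nε²) ≤ 0.138, i.e. exp(−2nε²) ≤ 0.138/158.
So 2nε² ≥ ln(158/0.138) = 7.043097.
Hence n ≥ 7.043097/(2·0.156²) = 144.705.
The smallest integer n is 145.

145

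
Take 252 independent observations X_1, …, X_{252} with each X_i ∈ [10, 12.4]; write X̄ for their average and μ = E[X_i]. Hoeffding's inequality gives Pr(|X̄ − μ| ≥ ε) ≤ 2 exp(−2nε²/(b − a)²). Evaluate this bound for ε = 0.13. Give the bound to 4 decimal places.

Exponent: 2nε²/(b − a)² = 2·252·0.13² / 2.4² = 1.47875.
Bound = 2·exp(−1.47875) = 0.45584.

0.4558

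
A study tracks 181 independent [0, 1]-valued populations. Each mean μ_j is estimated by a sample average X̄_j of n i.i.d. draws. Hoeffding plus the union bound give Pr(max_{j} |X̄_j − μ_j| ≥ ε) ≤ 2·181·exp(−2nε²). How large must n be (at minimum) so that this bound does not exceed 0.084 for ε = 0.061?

Need 2·181·exp(−2nε²) ≤ 0.084, i.e. exp(−2nε²) ≤ 0.084/362.
So 2nε² ≥ ln(362/0.084) = 8.368583.
Hence n ≥ 8.368583/(2·0.061²) = 1124.507.
The smallest integer n is 1125.

1125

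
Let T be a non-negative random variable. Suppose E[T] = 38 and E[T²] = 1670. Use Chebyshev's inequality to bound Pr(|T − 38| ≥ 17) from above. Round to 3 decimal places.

0.782

Var(T) = E[T²] − (E[T])² = 1670 − 1444 = 226.
Chebyshev's inequality: Pr(|T − μ| ≥ t) ≤ Var(T)/t² = 226/289 = 0.7820.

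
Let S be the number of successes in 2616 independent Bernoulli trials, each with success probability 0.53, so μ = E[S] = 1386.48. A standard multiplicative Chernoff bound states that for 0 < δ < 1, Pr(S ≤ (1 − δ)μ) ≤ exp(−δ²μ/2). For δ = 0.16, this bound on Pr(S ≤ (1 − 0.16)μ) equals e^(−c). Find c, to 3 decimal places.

c = δ²μ/2 = 0.16²·1386.48/2 = 17.7469.

17.747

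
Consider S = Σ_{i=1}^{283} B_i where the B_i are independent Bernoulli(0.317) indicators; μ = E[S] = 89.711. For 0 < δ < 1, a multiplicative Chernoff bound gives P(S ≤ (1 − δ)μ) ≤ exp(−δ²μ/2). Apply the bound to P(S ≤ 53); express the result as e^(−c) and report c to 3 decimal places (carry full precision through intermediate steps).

7.511

Write 53 = (1 − δ)μ, so δ = 1 − 53/89.711 = 0.409214…
Then the exponent is δ²μ/2 = (μ − 53)²/(2μ) = 7.511328.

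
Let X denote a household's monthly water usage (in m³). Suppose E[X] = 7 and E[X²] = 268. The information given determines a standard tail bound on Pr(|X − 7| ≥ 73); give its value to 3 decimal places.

0.041

The first two moments determine the variance, so Chebyshev's inequality is the sharpest standard bound available.
Var(X) = E[X²] − (E[X])² = 268 − 49 = 219.
Chebyshev's inequality: Pr(|X − μ| ≥ t) ≤ Var(X)/t² = 219/5329 = 0.0411.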